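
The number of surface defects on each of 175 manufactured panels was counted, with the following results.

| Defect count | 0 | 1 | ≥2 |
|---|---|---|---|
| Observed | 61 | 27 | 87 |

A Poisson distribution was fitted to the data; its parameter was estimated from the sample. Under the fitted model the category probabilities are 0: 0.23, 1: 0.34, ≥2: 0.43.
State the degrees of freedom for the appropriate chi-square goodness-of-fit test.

1

There are k = 3 categories and 1 parameter estimated from the data, so df = 3 − 1 − 1 = 1.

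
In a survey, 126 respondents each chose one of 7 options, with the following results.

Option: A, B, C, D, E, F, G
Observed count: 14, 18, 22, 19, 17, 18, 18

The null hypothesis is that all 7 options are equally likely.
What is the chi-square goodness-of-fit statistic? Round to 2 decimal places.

1.89

Expected count for each of the 7 categories: 126/7 = 18.
cat         O        E   (O−E)²/E
A          14       18      0.889
B          18       18      0.000
C          22       18      0.889
D          19       18      0.056
E          17       18      0.056
F          18       18      0.000
G          18       18      0.000
Sum = 1.89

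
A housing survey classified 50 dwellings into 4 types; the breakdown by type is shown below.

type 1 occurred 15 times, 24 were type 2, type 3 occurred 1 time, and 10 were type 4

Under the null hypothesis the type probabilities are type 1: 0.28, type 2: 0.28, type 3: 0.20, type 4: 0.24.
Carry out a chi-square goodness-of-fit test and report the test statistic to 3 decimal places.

Expected counts E_i = n·p_i: 50×0.28 = 14, 50×0.28 = 14, 50×0.20 = 10, 50×0.24 = 12.
cat         O        E   (O−E)²/E
type 1     15       14     0.0714
type 2     24       14     7.1429
type 3      1       10     8.1000
type 4     10       12     0.3333
Sum = 15.648

15.648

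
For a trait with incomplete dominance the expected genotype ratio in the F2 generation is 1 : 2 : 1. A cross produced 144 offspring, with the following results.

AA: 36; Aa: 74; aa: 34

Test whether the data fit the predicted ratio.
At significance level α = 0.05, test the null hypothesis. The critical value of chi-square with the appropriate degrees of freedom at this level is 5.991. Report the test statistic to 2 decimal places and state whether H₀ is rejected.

Ratio total = 4. Expected counts: 144×1/4 = 36, 144×2/4 = 72, 144×1/4 = 36.
χ² = (36−36)²/36 + (74−72)²/72 + (34−36)²/36
   = 0.000 + 0.056 + 0.111
Sum = 0.17
df = 2. Since 0.17 < 5.991, we do not reject H₀.

0.17; do not reject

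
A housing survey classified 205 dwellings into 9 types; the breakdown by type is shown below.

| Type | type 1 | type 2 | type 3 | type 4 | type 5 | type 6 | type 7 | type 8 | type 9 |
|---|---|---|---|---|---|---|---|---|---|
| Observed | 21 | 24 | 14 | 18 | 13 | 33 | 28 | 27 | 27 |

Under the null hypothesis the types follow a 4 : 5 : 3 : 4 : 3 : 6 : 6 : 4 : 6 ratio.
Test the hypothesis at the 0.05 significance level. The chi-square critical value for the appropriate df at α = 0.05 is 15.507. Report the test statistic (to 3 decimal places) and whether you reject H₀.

3.807; do not reject

Ratio total = 41. Expected counts: 205×4/41 = 20, 205×5/41 = 25, 205×3/41 = 15, 205×4/41 = 20, 205×3/41 = 15, 205×6/41 = 30, 205×6/41 = 30, 205×4/41 = 20, 205×6/41 = 30.
type 1: (21 − 20)²/20 = 1/20 = 0.0500
type 2: (24 − 25)²/25 = 1/25 = 0.0400
type 3: (14 − 15)²/15 = 1/15 = 0.0667
type 4: (18 − 20)²/20 = 4/20 = 0.2000
type 5: (13 − 15)²/15 = 4/15 = 0.2667
type 6: (33 − 30)²/30 = 9/30 = 0.3000
type 7: (28 − 30)²/30 = 4/30 = 0.1333
type 8: (27 − 20)²/20 = 49/20 = 2.4500
type 9: (27 − 30)²/30 = 9/30 = 0.3000
Sum = 3.807
df = 8. Since 3.807 < 15.507, we do not reject H₀.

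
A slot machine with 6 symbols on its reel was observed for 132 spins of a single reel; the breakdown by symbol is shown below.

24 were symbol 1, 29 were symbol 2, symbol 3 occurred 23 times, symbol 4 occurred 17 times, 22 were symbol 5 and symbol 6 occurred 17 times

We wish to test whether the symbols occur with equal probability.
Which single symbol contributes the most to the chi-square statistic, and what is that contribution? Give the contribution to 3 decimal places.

Under H₀ each category has probability 1/6, so each expected count is 132/6 = 22.
symbol 1: (24 − 22)²/22 = 4/22 = 0.1818
symbol 2: (29 − 22)²/22 = 49/22 = 2.2273
symbol 3: (23 − 22)²/22 = 1/22 = 0.0455
symbol 4: (17 − 22)²/22 = 25/22 = 1.1364
symbol 5: (22 − 22)²/22 = 0/22 = 0.0000
symbol 6: (17 − 22)²/22 = 25/22 = 1.1364
The largest term is for symbol 2: 2.227.

symbol 2, 2.227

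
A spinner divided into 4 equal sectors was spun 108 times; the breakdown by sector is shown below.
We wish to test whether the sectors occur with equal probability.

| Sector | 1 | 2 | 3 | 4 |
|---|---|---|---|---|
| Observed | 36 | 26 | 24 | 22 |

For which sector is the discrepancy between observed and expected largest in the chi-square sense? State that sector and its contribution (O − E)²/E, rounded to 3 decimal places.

1, 3.000

Under H₀ each category has probability 1/4, so each expected count is 108/4 = 27.
χ² = (36−27)²/27 + (26−27)²/27 + (24−27)²/27 + (22−27)²/27
   = 3.0000 + 0.0370 + 0.3333 + 0.9259
The largest term is for 1: 3.000.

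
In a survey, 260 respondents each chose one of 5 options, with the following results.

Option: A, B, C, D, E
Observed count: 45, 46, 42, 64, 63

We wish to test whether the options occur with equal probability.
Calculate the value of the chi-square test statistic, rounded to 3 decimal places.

Expected count for each of the 5 categories: 260/5 = 52.
A: (45 − 52)²/52 = 49/52 = 0.9423
B: (46 − 52)²/52 = 36/52 = 0.6923
C: (42 − 52)²/52 = 100/52 = 1.9231
D: (64 − 52)²/52 = 144/52 = 2.7692
E: (63 − 52)²/52 = 121/52 = 2.3269
Sum = 8.654

8.654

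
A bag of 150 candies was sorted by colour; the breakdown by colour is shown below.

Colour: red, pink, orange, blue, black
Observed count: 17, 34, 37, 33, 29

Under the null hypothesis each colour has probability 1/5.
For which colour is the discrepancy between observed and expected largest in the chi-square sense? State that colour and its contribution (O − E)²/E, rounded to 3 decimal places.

Expected count for each of the 5 categories: 150/5 = 30.
cat         O        E   (O−E)²/E
red        17       30     5.6333
pink       34       30     0.5333
orange     37       30     1.6333
blue       33       30     0.3000
black      29       30     0.0333
The largest term is for red: 5.633.

red, 5.633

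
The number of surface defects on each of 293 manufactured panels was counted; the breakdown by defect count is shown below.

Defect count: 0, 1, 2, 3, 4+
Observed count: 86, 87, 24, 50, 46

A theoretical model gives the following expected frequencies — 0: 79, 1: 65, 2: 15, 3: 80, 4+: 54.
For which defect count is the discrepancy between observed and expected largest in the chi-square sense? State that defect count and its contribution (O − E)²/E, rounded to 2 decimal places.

3, 11.25

χ² = (86−79)²/79 + (87−65)²/65 + (24−15)²/15 + (50−80)²/80 + (46−54)²/54
   = 0.620 + 7.446 + 5.400 + 11.250 + 1.185
The largest term is for 3: 11.25.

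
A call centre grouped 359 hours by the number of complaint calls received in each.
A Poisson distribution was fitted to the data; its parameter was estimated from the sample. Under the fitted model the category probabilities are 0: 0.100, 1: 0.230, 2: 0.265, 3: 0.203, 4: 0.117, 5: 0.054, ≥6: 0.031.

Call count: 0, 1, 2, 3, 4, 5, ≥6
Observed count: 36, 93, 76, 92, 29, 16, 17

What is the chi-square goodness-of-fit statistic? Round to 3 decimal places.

17.898

Expected counts E_i = n·p_i: 359×0.100 = 35.9, 359×0.230 = 82.57, 359×0.265 = 95.135, 359×0.203 = 72.877, 359×0.117 = 42.003, 359×0.054 = 19.386, 359×0.031 = 11.129.
χ² = (36−35.9)²/35.9 + (93−82.57)²/82.57 + (76−95.135)²/95.135 + (92−72.877)²/72.877 + (29−42.003)²/42.003 + (16−19.386)²/19.386 + (17−11.129)²/11.129
   = 0.0003 + 1.3175 + 3.8487 + 5.0179 + 4.0254 + 0.5914 + 3.0972
Sum = 17.898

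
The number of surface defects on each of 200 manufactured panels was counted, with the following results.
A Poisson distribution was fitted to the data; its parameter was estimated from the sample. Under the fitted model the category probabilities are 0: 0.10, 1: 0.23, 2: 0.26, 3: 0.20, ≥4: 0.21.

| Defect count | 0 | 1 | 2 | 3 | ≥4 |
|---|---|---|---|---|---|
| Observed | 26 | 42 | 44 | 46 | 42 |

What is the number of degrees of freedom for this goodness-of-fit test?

3

There are k = 5 categories and 1 parameter estimated from the data, so df = 5 − 1 − 1 = 3.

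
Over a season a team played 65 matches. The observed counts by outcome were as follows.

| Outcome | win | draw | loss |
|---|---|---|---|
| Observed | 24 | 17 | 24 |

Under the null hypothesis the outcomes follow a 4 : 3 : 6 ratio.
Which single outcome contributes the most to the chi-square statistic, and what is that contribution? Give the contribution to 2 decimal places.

loss, 1.20

Ratio total = 13. Expected counts: 65×4/13 = 20, 65×3/13 = 15, 65×6/13 = 30.
cat         O        E   (O−E)²/E
win        24       20      0.800
draw       17       15      0.267
loss       24       30      1.200
The largest term is for loss: 1.20.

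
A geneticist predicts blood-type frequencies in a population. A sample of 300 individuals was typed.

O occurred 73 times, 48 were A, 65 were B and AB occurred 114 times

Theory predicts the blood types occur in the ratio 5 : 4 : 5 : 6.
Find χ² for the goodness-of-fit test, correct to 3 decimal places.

10.187

Ratio total = 20. Expected counts: 300×5/20 = 75, 300×4/20 = 60, 300×5/20 = 75, 300×6/20 = 90.
χ² = (73−75)²/75 + (48−60)²/60 + (65−75)²/75 + (114−90)²/90
   = 0.0533 + 2.4000 + 1.3333 + 6.4000
Sum = 10.187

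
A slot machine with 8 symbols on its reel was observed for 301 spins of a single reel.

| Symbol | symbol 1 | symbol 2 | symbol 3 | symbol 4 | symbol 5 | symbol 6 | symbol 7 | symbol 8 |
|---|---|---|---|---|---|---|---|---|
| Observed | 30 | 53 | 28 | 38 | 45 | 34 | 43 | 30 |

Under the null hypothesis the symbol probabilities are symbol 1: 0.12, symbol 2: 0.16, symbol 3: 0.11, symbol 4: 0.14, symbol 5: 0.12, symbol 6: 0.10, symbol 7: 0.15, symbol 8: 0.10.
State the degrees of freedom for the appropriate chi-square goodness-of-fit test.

There are k = 8 categories and no parameters were estimated from the data, so df = 8 − 1 = 7.

7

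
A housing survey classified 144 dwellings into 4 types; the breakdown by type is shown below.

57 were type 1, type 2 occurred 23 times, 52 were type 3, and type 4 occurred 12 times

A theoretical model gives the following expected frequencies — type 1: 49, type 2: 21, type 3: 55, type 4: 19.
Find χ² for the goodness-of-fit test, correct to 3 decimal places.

χ² = (57−49)²/49 + (23−21)²/21 + (52−55)²/55 + (12−19)²/19
   = 1.3061 + 0.1905 + 0.1636 + 2.5789
Sum = 4.239

4.239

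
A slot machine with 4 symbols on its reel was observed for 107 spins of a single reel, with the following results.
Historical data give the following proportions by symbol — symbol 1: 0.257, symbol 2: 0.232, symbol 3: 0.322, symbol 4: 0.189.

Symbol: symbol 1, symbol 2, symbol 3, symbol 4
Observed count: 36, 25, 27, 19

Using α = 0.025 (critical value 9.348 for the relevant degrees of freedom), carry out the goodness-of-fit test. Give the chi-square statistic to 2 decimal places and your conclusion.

Expected counts E_i = n·p_i: 107×0.257 = 27.499, 107×0.232 = 24.824, 107×0.322 = 34.454, 107×0.189 = 20.223.
symbol 1: (36 − 27.499)²/27.499 = 72.267001/27.499 = 2.628
symbol 2: (25 − 24.824)²/24.824 = 0.030976/24.824 = 0.001
symbol 3: (27 − 34.454)²/34.454 = 55.562116/34.454 = 1.613
symbol 4: (19 − 20.223)²/20.223 = 1.495729/20.223 = 0.074
Sum = 4.32
df = 3. Since 4.32 < 9.348, we do not reject H₀.

4.32; do not reject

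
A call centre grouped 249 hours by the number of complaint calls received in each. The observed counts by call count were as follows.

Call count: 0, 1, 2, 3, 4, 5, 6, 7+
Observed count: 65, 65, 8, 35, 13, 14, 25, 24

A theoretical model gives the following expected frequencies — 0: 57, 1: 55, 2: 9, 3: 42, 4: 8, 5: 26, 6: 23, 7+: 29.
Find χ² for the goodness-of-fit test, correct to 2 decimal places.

cat         O        E   (O−E)²/E
0          65       57      1.123
1          65       55      1.818
2           8        9      0.111
3          35       42      1.167
4          13        8      3.125
5          14       26      5.538
6          25       23      0.174
7+         24       29      0.862
Sum = 13.92

13.92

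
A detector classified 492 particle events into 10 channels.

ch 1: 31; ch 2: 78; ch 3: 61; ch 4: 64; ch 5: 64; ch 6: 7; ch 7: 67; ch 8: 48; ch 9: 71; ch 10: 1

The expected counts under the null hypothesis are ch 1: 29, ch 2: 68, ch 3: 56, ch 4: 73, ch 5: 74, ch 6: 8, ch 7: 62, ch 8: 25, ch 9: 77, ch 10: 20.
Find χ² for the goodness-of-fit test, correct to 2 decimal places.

44.72

χ² = (31−29)²/29 + (78−68)²/68 + (61−56)²/56 + (64−73)²/73 + (64−74)²/74 + (7−8)²/8 + (67−62)²/62 + (48−25)²/25 + (71−77)²/77 + (1−20)²/20
   = 0.138 + 1.471 + 0.446 + 1.110 + 1.351 + 0.125 + 0.403 + 21.160 + 0.468 + 18.050
Sum = 44.72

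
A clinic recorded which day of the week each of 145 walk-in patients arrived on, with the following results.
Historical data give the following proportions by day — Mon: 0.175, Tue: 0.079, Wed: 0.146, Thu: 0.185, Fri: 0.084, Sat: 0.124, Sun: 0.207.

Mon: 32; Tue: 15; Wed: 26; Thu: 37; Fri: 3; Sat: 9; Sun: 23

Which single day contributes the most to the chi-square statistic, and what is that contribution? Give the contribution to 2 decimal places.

Expected counts E_i = n·p_i: 145×0.175 = 25.375, 145×0.079 = 11.455, 145×0.146 = 21.17, 145×0.185 = 26.825, 145×0.084 = 12.18, 145×0.124 = 17.98, 145×0.207 = 30.015.
Mon: (32 − 25.375)²/25.375 = 43.890625/25.375 = 1.730
Tue: (15 − 11.455)²/11.455 = 12.567025/11.455 = 1.097
Wed: (26 − 21.17)²/21.17 = 23.3289/21.17 = 1.102
Thu: (37 − 26.825)²/26.825 = 103.530625/26.825 = 3.859
Fri: (3 − 12.18)²/12.18 = 84.2724/12.18 = 6.919
Sat: (9 − 17.98)²/17.98 = 80.6404/17.98 = 4.485
Sun: (23 − 30.015)²/30.015 = 49.210225/30.015 = 1.640
The largest term is for Fri: 6.92.

Fri, 6.92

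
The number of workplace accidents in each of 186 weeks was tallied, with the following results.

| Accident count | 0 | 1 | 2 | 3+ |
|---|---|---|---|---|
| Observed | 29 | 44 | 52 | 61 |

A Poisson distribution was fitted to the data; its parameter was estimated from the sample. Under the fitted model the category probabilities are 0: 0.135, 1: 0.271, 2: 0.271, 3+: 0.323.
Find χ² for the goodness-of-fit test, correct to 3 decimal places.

1.481

Expected counts E_i = n·p_i: 186×0.135 = 25.11, 186×0.271 = 50.406, 186×0.271 = 50.406, 186×0.323 = 60.078.
χ² = (29−25.11)²/25.11 + (44−50.406)²/50.406 + (52−50.406)²/50.406 + (61−60.078)²/60.078
   = 0.6026 + 0.8141 + 0.0504 + 0.0141
Sum = 1.481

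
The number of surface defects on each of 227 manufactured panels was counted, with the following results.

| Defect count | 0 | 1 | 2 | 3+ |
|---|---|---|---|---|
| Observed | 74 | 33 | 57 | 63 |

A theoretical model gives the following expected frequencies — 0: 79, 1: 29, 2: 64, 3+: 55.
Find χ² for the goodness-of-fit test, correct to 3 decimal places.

cat         O        E   (O−E)²/E
0          74       79     0.3165
1          33       29     0.5517
2          57       64     0.7656
3+         63       55     1.1636
Sum = 2.797

2.797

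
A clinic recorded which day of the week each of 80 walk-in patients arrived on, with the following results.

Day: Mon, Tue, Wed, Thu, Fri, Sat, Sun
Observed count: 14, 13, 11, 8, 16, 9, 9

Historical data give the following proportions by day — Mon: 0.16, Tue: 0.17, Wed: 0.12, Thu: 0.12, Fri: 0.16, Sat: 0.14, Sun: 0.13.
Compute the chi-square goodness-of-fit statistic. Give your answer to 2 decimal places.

Expected counts E_i = n·p_i: 80×0.16 = 12.8, 80×0.17 = 13.6, 80×0.12 = 9.6, 80×0.12 = 9.6, 80×0.16 = 12.8, 80×0.14 = 11.2, 80×0.13 = 10.4.
Mon: (14 − 12.8)²/12.8 = 1.44/12.8 = 0.113
Tue: (13 − 13.6)²/13.6 = 0.36/13.6 = 0.026
Wed: (11 − 9.6)²/9.6 = 1.96/9.6 = 0.204
Thu: (8 − 9.6)²/9.6 = 2.56/9.6 = 0.267
Fri: (16 − 12.8)²/12.8 = 10.24/12.8 = 0.800
Sat: (9 − 11.2)²/11.2 = 4.84/11.2 = 0.432
Sun: (9 − 10.4)²/10.4 = 1.96/10.4 = 0.188
Sum = 2.03

2.03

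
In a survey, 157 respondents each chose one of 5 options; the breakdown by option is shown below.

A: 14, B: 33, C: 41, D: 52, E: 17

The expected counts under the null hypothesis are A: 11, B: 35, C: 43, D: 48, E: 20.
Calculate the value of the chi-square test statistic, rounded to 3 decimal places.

1.809

cat         O        E   (O−E)²/E
A          14       11     0.8182
B          33       35     0.1143
C          41       43     0.0930
D          52       48     0.3333
E          17       20     0.4500
Sum = 1.809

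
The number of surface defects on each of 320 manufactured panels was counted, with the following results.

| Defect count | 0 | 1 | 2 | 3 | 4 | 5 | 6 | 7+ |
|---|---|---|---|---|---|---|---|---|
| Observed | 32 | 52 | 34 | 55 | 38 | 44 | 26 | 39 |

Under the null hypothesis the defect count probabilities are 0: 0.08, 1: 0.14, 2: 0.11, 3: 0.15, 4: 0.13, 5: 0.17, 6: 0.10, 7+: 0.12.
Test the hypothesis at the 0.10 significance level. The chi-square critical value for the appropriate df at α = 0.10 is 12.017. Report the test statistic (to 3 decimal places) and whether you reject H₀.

Expected counts E_i = n·p_i: 320×0.08 = 25.6, 320×0.14 = 44.8, 320×0.11 = 35.2, 320×0.15 = 48, 320×0.13 = 41.6, 320×0.17 = 54.4, 320×0.10 = 32, 320×0.12 = 38.4.
0: (32 − 25.6)²/25.6 = 40.96/25.6 = 1.6000
1: (52 − 44.8)²/44.8 = 51.84/44.8 = 1.1571
2: (34 − 35.2)²/35.2 = 1.44/35.2 = 0.0409
3: (55 − 48)²/48 = 49/48 = 1.0208
4: (38 − 41.6)²/41.6 = 12.96/41.6 = 0.3115
5: (44 − 54.4)²/54.4 = 108.16/54.4 = 1.9882
6: (26 − 32)²/32 = 36/32 = 1.1250
7+: (39 − 38.4)²/38.4 = 0.36/38.4 = 0.0094
Sum = 7.253
df = 7. Since 7.253 < 12.017, we do not reject H₀.

7.253; do not reject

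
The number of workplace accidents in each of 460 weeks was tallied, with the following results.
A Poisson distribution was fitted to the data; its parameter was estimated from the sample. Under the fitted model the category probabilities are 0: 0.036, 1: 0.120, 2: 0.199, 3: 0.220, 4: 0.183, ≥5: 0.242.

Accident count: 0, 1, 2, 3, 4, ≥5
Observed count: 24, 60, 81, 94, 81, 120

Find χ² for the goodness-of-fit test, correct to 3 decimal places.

6.283

Expected counts E_i = n·p_i: 460×0.036 = 16.56, 460×0.120 = 55.2, 460×0.199 = 91.54, 460×0.220 = 101.2, 460×0.183 = 84.18, 460×0.242 = 111.32.
χ² = (24−16.56)²/16.56 + (60−55.2)²/55.2 + (81−91.54)²/91.54 + (94−101.2)²/101.2 + (81−84.18)²/84.18 + (120−111.32)²/111.32
   = 3.3426 + 0.4174 + 1.2136 + 0.5123 + 0.1201 + 0.6768
Sum = 6.283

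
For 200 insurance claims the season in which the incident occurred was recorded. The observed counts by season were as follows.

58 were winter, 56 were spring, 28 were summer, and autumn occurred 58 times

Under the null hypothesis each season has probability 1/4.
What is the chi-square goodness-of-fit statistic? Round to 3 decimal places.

Under H₀ each category has probability 1/4, so each expected count is 200/4 = 50.
winter: (58 − 50)²/50 = 64/50 = 1.2800
spring: (56 − 50)²/50 = 36/50 = 0.7200
summer: (28 − 50)²/50 = 484/50 = 9.6800
autumn: (58 − 50)²/50 = 64/50 = 1.2800
Sum = 12.960

12.960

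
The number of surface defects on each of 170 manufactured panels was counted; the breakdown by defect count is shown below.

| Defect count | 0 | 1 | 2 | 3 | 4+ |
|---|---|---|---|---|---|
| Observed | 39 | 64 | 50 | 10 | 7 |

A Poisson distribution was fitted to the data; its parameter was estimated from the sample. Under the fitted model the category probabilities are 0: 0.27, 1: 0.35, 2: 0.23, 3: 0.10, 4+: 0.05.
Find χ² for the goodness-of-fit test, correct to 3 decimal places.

7.563

Expected counts E_i = n·p_i: 170×0.27 = 45.9, 170×0.35 = 59.5, 170×0.23 = 39.1, 170×0.10 = 17, 170×0.05 = 8.5.
χ² = (39−45.9)²/45.9 + (64−59.5)²/59.5 + (50−39.1)²/39.1 + (10−17)²/17 + (7−8.5)²/8.5
   = 1.0373 + 0.3403 + 3.0386 + 2.8824 + 0.2647
Sum = 7.563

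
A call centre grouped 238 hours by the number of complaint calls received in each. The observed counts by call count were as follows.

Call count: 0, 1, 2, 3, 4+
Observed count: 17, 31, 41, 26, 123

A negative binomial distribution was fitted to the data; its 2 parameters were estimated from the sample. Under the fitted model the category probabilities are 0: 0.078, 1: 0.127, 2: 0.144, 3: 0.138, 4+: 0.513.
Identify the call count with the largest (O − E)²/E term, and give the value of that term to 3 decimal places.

Expected counts E_i = n·p_i: 238×0.078 = 18.564, 238×0.127 = 30.226, 238×0.144 = 34.272, 238×0.138 = 32.844, 238×0.513 = 122.094.
cat         O        E   (O−E)²/E
0          17   18.564     0.1318
1          31   30.226     0.0198
2          41   34.272     1.3208
3          26   32.844     1.4261
4+        123  122.094     0.0067
The largest term is for 3: 1.426.

3, 1.426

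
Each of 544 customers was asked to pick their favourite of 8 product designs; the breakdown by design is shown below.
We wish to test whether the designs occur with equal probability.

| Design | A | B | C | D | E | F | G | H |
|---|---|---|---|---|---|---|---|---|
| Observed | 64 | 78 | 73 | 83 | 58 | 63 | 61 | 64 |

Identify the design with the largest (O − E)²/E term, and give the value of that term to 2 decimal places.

D, 3.31

Under H₀ each category has probability 1/8, so each expected count is 544/8 = 68.
A: (64 − 68)²/68 = 16/68 = 0.235
B: (78 − 68)²/68 = 100/68 = 1.471
C: (73 − 68)²/68 = 25/68 = 0.368
D: (83 − 68)²/68 = 225/68 = 3.309
E: (58 − 68)²/68 = 100/68 = 1.471
F: (63 − 68)²/68 = 25/68 = 0.368
G: (61 − 68)²/68 = 49/68 = 0.721
H: (64 − 68)²/68 = 16/68 = 0.235
The largest term is for D: 3.31.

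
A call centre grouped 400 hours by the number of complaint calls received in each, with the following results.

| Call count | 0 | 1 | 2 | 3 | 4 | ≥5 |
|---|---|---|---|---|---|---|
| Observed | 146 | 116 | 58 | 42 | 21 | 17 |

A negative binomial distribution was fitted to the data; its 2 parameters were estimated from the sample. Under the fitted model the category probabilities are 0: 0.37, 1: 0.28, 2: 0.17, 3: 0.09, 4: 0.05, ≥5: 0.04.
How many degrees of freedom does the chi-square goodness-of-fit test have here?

3

There are k = 6 categories and 2 parameters estimated from the data, so df = 6 − 1 − 2 = 3.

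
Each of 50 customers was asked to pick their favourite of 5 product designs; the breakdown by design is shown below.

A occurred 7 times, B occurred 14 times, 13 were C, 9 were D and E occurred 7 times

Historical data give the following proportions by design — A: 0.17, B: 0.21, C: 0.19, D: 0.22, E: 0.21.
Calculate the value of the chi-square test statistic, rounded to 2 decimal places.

4.25

Expected counts E_i = n·p_i: 50×0.17 = 8.5, 50×0.21 = 10.5, 50×0.19 = 9.5, 50×0.22 = 11, 50×0.21 = 10.5.
A: (7 − 8.5)²/8.5 = 2.25/8.5 = 0.265
B: (14 − 10.5)²/10.5 = 12.25/10.5 = 1.167
C: (13 − 9.5)²/9.5 = 12.25/9.5 = 1.289
D: (9 − 11)²/11 = 4/11 = 0.364
E: (7 − 10.5)²/10.5 = 12.25/10.5 = 1.167
Sum = 4.25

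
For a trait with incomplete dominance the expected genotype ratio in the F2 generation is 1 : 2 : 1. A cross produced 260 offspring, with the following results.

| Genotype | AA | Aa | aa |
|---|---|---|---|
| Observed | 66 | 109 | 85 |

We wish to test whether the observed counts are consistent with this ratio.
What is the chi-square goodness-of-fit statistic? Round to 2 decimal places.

Ratio total = 4. Expected counts: 260×1/4 = 65, 260×2/4 = 130, 260×1/4 = 65.
χ² = (66−65)²/65 + (109−130)²/130 + (85−65)²/65
   = 0.015 + 3.392 + 6.154
Sum = 9.56

9.56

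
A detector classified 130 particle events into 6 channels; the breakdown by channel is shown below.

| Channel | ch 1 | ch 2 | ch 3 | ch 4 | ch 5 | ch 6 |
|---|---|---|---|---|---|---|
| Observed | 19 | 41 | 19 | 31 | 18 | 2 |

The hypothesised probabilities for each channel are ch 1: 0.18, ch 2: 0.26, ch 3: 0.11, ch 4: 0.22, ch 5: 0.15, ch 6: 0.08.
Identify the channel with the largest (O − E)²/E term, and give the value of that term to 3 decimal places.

Expected counts E_i = n·p_i: 130×0.18 = 23.4, 130×0.26 = 33.8, 130×0.11 = 14.3, 130×0.22 = 28.6, 130×0.15 = 19.5, 130×0.08 = 10.4.
cat         O        E   (O−E)²/E
ch 1       19     23.4     0.8274
ch 2       41     33.8     1.5337
ch 3       19     14.3     1.5448
ch 4       31     28.6     0.2014
ch 5       18     19.5     0.1154
ch 6        2     10.4     6.7846
The largest term is for ch 6: 6.785.

ch 6, 6.785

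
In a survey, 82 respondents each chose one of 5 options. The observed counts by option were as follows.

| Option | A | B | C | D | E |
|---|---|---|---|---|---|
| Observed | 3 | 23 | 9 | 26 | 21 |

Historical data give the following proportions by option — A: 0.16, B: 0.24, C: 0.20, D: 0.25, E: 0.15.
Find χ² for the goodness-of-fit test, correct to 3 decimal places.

Expected counts E_i = n·p_i: 82×0.16 = 13.12, 82×0.24 = 19.68, 82×0.20 = 16.4, 82×0.25 = 20.5, 82×0.15 = 12.3.
χ² = (3−13.12)²/13.12 + (23−19.68)²/19.68 + (9−16.4)²/16.4 + (26−20.5)²/20.5 + (21−12.3)²/12.3
   = 7.8060 + 0.5601 + 3.3390 + 1.4756 + 6.1537
Sum = 19.334

19.334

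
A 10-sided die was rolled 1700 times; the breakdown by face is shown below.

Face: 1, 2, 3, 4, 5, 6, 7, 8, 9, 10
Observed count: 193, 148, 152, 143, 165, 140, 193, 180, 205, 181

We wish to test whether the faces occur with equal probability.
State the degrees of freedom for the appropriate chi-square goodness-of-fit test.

There are k = 10 categories and no parameters were estimated from the data, so df = 10 − 1 = 9.

9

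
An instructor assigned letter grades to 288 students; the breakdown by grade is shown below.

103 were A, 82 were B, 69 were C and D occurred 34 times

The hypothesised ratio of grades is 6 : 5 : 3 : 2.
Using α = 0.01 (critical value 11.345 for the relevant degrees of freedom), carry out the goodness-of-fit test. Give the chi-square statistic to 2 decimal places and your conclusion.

Ratio total = 16. Expected counts: 288×6/16 = 108, 288×5/16 = 90, 288×3/16 = 54, 288×2/16 = 36.
A: (103 − 108)²/108 = 25/108 = 0.231
B: (82 − 90)²/90 = 64/90 = 0.711
C: (69 − 54)²/54 = 225/54 = 4.167
D: (34 − 36)²/36 = 4/36 = 0.111
Sum = 5.22
df = 3. Since 5.22 < 11.345, we do not reject H₀.

5.22; do not reject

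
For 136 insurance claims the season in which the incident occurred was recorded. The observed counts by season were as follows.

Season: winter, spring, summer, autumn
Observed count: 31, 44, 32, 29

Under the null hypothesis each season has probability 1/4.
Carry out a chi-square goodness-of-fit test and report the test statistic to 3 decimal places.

Under H₀ each category has probability 1/4, so each expected count is 136/4 = 34.
cat         O        E   (O−E)²/E
winter     31       34     0.2647
spring     44       34     2.9412
summer     32       34     0.1176
autumn     29       34     0.7353
Sum = 4.059

4.059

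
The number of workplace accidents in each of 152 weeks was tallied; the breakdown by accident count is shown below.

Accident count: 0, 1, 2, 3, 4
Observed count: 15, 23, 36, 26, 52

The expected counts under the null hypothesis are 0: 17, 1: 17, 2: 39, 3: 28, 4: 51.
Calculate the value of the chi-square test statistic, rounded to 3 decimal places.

2.746

χ² = (15−17)²/17 + (23−17)²/17 + (36−39)²/39 + (26−28)²/28 + (52−51)²/51
   = 0.2353 + 2.1176 + 0.2308 + 0.1429 + 0.0196
Sum = 2.746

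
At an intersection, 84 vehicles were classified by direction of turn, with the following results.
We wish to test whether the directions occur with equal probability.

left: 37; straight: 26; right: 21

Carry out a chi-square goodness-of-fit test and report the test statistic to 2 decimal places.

4.79

Under H₀ each category has probability 1/3, so each expected count is 84/3 = 28.
χ² = (37−28)²/28 + (26−28)²/28 + (21−28)²/28
   = 2.893 + 0.143 + 1.750
Sum = 4.79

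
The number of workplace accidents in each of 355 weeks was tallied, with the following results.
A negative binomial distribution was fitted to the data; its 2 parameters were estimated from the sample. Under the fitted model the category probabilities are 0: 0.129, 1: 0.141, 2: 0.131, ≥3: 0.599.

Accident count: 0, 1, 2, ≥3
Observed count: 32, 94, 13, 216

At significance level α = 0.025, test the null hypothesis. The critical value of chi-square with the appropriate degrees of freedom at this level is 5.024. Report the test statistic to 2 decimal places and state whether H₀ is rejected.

Expected counts E_i = n·p_i: 355×0.129 = 45.795, 355×0.141 = 50.055, 355×0.131 = 46.505, 355×0.599 = 212.645.
χ² = (32−45.795)²/45.795 + (94−50.055)²/50.055 + (13−46.505)²/46.505 + (216−212.645)²/212.645
   = 4.156 + 38.581 + 24.139 + 0.053
Sum = 66.93
df = 1. Since 66.93 > 5.024, we reject H₀.

66.93; reject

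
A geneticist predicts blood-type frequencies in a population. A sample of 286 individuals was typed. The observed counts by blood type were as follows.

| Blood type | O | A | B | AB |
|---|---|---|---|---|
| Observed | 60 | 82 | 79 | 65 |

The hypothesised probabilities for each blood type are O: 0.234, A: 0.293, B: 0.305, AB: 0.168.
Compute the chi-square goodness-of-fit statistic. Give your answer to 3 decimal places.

7.512

Expected counts E_i = n·p_i: 286×0.234 = 66.924, 286×0.293 = 83.798, 286×0.305 = 87.23, 286×0.168 = 48.048.
χ² = (60−66.924)²/66.924 + (82−83.798)²/83.798 + (79−87.23)²/87.23 + (65−48.048)²/48.048
   = 0.7164 + 0.0386 + 0.7765 + 5.9809
Sum = 7.512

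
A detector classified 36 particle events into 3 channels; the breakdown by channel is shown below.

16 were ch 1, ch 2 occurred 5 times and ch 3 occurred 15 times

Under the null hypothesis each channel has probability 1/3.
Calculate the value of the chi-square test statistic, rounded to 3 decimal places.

6.167

Under H₀ each category has probability 1/3, so each expected count is 36/3 = 12.
χ² = (16−12)²/12 + (5−12)²/12 + (15−12)²/12
   = 1.3333 + 4.0833 + 0.7500
Sum = 6.167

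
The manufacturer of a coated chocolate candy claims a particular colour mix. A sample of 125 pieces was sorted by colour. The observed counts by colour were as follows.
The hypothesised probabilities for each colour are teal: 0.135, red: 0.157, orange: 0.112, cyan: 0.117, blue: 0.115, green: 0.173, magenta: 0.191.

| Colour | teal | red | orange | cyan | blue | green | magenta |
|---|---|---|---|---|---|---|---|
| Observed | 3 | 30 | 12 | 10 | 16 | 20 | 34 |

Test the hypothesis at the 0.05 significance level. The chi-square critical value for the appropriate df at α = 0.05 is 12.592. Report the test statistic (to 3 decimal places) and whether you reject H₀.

23.241; reject

Expected counts E_i = n·p_i: 125×0.135 = 16.875, 125×0.157 = 19.625, 125×0.112 = 14, 125×0.117 = 14.625, 125×0.115 = 14.375, 125×0.173 = 21.625, 125×0.191 = 23.875.
teal: (3 − 16.875)²/16.875 = 192.515625/16.875 = 11.4083
red: (30 − 19.625)²/19.625 = 107.640625/19.625 = 5.4849
orange: (12 − 14)²/14 = 4/14 = 0.2857
cyan: (10 − 14.625)²/14.625 = 21.390625/14.625 = 1.4626
blue: (16 − 14.375)²/14.375 = 2.640625/14.375 = 0.1837
green: (20 − 21.625)²/21.625 = 2.640625/21.625 = 0.1221
magenta: (34 − 23.875)²/23.875 = 102.515625/23.875 = 4.2938
Sum = 23.241
df = 6. Since 23.241 > 12.592, we reject H₀.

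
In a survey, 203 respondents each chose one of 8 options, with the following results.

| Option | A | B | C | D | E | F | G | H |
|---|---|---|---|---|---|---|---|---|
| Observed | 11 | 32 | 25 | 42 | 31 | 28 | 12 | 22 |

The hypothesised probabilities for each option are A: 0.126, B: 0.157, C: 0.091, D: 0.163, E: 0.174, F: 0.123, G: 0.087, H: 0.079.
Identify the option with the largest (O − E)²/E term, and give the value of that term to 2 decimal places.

A, 8.31

Expected counts E_i = n·p_i: 203×0.126 = 25.578, 203×0.157 = 31.871, 203×0.091 = 18.473, 203×0.163 = 33.089, 203×0.174 = 35.322, 203×0.123 = 24.969, 203×0.087 = 17.661, 203×0.079 = 16.037.
χ² = (11−25.578)²/25.578 + (32−31.871)²/31.871 + (25−18.473)²/18.473 + (42−33.089)²/33.089 + (31−35.322)²/35.322 + (28−24.969)²/24.969 + (12−17.661)²/17.661 + (22−16.037)²/16.037
   = 8.309 + 0.001 + 2.306 + 2.400 + 0.529 + 0.368 + 1.815 + 2.217
The largest term is for A: 8.31.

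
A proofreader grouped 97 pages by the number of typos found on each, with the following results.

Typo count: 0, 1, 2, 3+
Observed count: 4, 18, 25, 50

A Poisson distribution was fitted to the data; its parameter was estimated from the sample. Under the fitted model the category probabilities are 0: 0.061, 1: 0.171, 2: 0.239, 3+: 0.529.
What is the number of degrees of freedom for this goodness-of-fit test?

There are k = 4 categories and 1 parameter estimated from the data, so df = 4 − 1 − 1 = 2.

2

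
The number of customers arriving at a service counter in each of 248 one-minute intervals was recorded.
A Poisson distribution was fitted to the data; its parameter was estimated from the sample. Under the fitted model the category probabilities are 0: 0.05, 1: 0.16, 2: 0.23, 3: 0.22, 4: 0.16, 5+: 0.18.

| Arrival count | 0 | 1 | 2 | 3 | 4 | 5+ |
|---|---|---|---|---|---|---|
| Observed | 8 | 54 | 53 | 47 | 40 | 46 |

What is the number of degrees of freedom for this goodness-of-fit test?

There are k = 6 categories and 1 parameter estimated from the data, so df = 6 − 1 − 1 = 4.

4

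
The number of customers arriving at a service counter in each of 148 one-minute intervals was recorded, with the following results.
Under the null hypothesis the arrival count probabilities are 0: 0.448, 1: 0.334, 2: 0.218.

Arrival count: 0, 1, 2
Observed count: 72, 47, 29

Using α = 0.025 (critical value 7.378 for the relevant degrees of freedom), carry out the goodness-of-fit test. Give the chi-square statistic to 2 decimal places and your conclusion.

Expected counts E_i = n·p_i: 148×0.448 = 66.304, 148×0.334 = 49.432, 148×0.218 = 32.264.
χ² = (72−66.304)²/66.304 + (47−49.432)²/49.432 + (29−32.264)²/32.264
   = 0.489 + 0.120 + 0.330
Sum = 0.94
df = 2. Since 0.94 < 7.378, we do not reject H₀.

0.94; do not reject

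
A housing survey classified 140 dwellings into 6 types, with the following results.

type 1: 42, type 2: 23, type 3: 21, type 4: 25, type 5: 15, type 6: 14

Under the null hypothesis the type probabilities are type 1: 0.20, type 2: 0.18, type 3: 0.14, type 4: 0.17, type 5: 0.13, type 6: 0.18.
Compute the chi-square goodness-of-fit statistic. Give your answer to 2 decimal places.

Expected counts E_i = n·p_i: 140×0.20 = 28, 140×0.18 = 25.2, 140×0.14 = 19.6, 140×0.17 = 23.8, 140×0.13 = 18.2, 140×0.18 = 25.2.
type 1: (42 − 28)²/28 = 196/28 = 7.000
type 2: (23 − 25.2)²/25.2 = 4.84/25.2 = 0.192
type 3: (21 − 19.6)²/19.6 = 1.96/19.6 = 0.100
type 4: (25 − 23.8)²/23.8 = 1.44/23.8 = 0.061
type 5: (15 − 18.2)²/18.2 = 10.24/18.2 = 0.563
type 6: (14 − 25.2)²/25.2 = 125.44/25.2 = 4.978
Sum = 12.89

12.89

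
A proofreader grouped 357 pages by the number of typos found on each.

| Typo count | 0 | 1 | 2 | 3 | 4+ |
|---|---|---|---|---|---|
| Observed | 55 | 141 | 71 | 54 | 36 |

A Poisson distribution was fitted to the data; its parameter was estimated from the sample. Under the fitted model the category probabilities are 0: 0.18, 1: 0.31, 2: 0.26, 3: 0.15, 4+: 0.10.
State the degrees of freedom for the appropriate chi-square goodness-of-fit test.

3

There are k = 5 categories and 1 parameter estimated from the data, so df = 5 − 1 − 1 = 3.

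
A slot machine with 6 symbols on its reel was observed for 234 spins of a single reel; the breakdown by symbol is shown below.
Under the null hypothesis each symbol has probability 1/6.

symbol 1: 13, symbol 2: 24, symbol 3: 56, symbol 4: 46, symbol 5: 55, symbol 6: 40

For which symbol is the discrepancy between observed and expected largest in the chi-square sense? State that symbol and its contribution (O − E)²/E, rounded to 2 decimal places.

symbol 1, 17.33

Under H₀ each category has probability 1/6, so each expected count is 234/6 = 39.
cat           O        E   (O−E)²/E
symbol 1     13       39     17.333
symbol 2     24       39      5.769
symbol 3     56       39      7.410
symbol 4     46       39      1.256
symbol 5     55       39      6.564
symbol 6     40       39      0.026
The largest term is for symbol 1: 17.33.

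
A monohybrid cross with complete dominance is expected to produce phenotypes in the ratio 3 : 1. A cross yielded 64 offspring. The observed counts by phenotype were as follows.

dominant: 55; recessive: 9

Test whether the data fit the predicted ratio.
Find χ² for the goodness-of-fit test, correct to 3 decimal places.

4.083

Ratio total = 4. Expected counts: 64×3/4 = 48, 64×1/4 = 16.
dominant: (55 − 48)²/48 = 49/48 = 1.0208
recessive: (9 − 16)²/16 = 49/16 = 3.0625
Sum = 4.083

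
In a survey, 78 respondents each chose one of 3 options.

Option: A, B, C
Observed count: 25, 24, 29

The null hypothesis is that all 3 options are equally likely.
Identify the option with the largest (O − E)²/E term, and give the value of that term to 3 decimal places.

Expected count for each of the 3 categories: 78/3 = 26.
cat         O        E   (O−E)²/E
A          25       26     0.0385
B          24       26     0.1538
C          29       26     0.3462
The largest term is for C: 0.346.

C, 0.346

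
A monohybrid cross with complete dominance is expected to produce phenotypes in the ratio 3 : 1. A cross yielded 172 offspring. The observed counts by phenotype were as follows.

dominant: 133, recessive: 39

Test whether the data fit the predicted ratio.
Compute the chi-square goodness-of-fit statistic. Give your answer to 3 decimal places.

Ratio total = 4. Expected counts: 172×3/4 = 129, 172×1/4 = 43.
cat            O        E   (O−E)²/E
dominant     133      129     0.1240
recessive     39       43     0.3721
Sum = 0.496

0.496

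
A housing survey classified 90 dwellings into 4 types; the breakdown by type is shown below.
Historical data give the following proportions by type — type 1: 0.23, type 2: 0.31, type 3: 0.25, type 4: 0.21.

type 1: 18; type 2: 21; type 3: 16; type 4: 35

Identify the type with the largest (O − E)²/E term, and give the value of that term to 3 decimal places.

type 4, 13.715

Expected counts E_i = n·p_i: 90×0.23 = 20.7, 90×0.31 = 27.9, 90×0.25 = 22.5, 90×0.21 = 18.9.
type 1: (18 − 20.7)²/20.7 = 7.29/20.7 = 0.3522
type 2: (21 − 27.9)²/27.9 = 47.61/27.9 = 1.7065
type 3: (16 − 22.5)²/22.5 = 42.25/22.5 = 1.8778
type 4: (35 − 18.9)²/18.9 = 259.21/18.9 = 13.7148
The largest term is for type 4: 13.715.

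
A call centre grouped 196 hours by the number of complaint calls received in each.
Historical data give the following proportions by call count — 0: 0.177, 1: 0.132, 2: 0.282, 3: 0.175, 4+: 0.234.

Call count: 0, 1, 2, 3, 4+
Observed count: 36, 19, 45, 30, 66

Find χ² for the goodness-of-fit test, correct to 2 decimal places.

13.16

Expected counts E_i = n·p_i: 196×0.177 = 34.692, 196×0.132 = 25.872, 196×0.282 = 55.272, 196×0.175 = 34.3, 196×0.234 = 45.864.
χ² = (36−34.692)²/34.692 + (19−25.872)²/25.872 + (45−55.272)²/55.272 + (30−34.3)²/34.3 + (66−45.864)²/45.864
   = 0.049 + 1.825 + 1.909 + 0.539 + 8.840
Sum = 13.16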